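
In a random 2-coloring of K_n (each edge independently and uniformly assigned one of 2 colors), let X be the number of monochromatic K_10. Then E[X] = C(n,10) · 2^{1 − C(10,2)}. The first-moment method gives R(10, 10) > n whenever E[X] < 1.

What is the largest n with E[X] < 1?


We need C(n, 10) · 2^{1 − 45} < 1, i.e. C(n, 10) < 2^{45 − 1} = 17592186044416.
Check values of n near the boundary:
  n = 96: C(96, 10) = 11279926456656; 11279926456656 < 17592186044416? YES
  n = 97: C(97, 10) = 12576469727536; 12576469727536 < 17592186044416? YES
  n = 98: C(98, 10) = 14005614014756; 14005614014756 < 17592186044416? YES
  n = 99: C(99, 10) = 15579278510796; 15579278510796 < 17592186044416? YES
  n = 100: C(100, 10) = 17310309456440; 17310309456440 < 17592186044416? YES
  n = 101: C(101, 10) = 19212541264840; 19212541264840 < 17592186044416? NO
  n = 102: C(102, 10) = 21300860967540; 21300860967540 < 17592186044416? NO
The largest n with C(n, 10) < 17592186044416 is n = 100 (where E[X] = 2163788682055/2199023255552 ≈ 0.9839772). Hence R(10, 10) > 100, i.e. R(10, 10) ≥ 101.

Largest n = 100; hence R(10, 10) > 100.


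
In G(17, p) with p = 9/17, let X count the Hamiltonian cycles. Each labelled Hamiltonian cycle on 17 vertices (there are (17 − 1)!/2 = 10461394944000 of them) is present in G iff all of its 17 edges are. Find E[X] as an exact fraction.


K_17 has (17 − 1)!/2 = 10461394944000 labelled Hamiltonian cycles.
For each such Hamiltonian cycle H, let X_H = 1 if all 17 edges of H are present in G. Then P[X_H = 1] = p^{17} = (9/17)^{17} = 16677181699666569/827240261886336764177.
By linearity of expectation: E[X] = Σ_H E[X_H] = 10461394944000 · p^{17} = 10461394944000 · 16677181699666569/827240261886336764177 = 174466584313061171422427136000/827240261886336764177.
Numerically: E[X] ≈ 2.109e+08.

E[X] = 10461394944000 · (9/17)^{17} = 174466584313061171422427136000/827240261886336764177 ≈ 2.109e+08.


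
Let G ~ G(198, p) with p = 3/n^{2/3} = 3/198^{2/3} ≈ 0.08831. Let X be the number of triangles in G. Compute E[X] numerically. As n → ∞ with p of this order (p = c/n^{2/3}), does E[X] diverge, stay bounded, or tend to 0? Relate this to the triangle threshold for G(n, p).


Number of potential triangles: C(198, 3) = 1274196.
Each occurs with probability p³ ≈ (0.08831)³ ≈ 6.8870523e-04.
By linearity: E[X] = C(198, 3)·p³ ≈ 1274196 · 6.8870523e-04 ≈ 877.54545.
Since α = 2/3 < 1, p = c/n^{2/3} ≫ 1/n is above the triangle threshold p ~ 1/n. Asymptotically E[X] ~ (c³/6)·n^{3(1−α)} = (3³/6)·n^{1} → ∞; triangles are abundant w.h.p.

E[X] ≈ 877.54545; in regime p = Θ(1/n^{2/3}) E[X] diverges (above the triangle threshold p ~ 1/n).


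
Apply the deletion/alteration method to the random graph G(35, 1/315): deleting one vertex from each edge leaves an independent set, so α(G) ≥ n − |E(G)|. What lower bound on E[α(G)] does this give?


E[|E(G)|] = C(35, 2)·p = 595 · (1/315) = 17/9.
E[α(G)] ≥ n − E[|E(G)|] = 35 − 17/9 = 298/9.
Numerically: ≈ 33.11111.
(This is only a lower bound; the true E[α(G)] may be larger.)

E[α(G)] ≥ 298/9 ≈ 33.11111.


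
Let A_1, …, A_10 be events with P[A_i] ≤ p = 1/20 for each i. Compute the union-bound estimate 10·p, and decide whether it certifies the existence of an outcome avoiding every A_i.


Union bound: P[∪_{i=1}^{10} A_i] ≤ Σ_i P[A_i] ≤ 10·p = 10·(1/20) = 1/2.
Numerically: 1/2 ≈ 0.500000.
Is 1/2 < 1? YES.
Since P[∪ A_i] ≤ 1/2 < 1, the complement has P[∩ A_i^c] ≥ 1 − 1/2 = 1/2 > 0, so some outcome avoids every A_i.

10·p = 1/2 ≈ 0.500000; existence CERTIFIED by the union bound.


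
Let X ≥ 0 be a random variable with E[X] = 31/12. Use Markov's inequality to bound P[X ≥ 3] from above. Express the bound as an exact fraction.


μ = E[X] = 31/12, a = 3.
Markov: P[X ≥ 3] ≤ μ/a = (31/12)/3 = 31/36.
Numerically: ≈ 0.861111.
(Since a = 3 > μ = 2.583333, the bound 31/36 is < 1 and informative.)

P[X ≥ 3] ≤ 31/36 ≈ 0.861111.


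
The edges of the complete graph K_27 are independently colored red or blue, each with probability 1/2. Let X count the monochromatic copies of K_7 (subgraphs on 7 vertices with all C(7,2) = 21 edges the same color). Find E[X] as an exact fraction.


Let X = Σ_S X_S over the C(27, 7) = 888030 subsets S of size 7, where X_S = 1 if the K_7 on S is monochromatic.
For a fixed S, the K_7 on S has C(7, 2) = 21 edges. P[all 21 edges red] = (1/2)^21, and likewise for blue, so P[monochromatic] = 2·(1/2)^21 = 2^{1 − 21} = 1/1048576.
Summing: E[X] = C(27, 7) · 2^{1 − 21} = 888030 · 1/1048576 = 444015/524288.
Numerically: E[X] ≈ 0.846891.

E[X] = C(27,7)·2^(1−C(7,2)) = 444015/524288 ≈ 0.846891.


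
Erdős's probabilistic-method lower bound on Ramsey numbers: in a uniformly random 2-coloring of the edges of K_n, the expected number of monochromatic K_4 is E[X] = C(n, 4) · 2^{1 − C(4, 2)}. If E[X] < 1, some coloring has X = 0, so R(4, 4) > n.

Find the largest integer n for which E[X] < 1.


We need C(n, 4) · 2^{1 − 6} < 1, i.e. C(n, 4) < 2^{6 − 1} = 32.
Check values of n near the boundary:
  n = 4: C(4, 4) = 1; 1 < 32? YES
  n = 5: C(5, 4) = 5; 5 < 32? YES
  n = 6: C(6, 4) = 15; 15 < 32? YES
  n = 7: C(7, 4) = 35; 35 < 32? NO
  n = 8: C(8, 4) = 70; 70 < 32? NO
The largest n with C(n, 4) < 32 is n = 6 (where E[X] = 15/32 ≈ 0.469). Hence R(4, 4) > 6, i.e. R(4, 4) ≥ 7.

Largest n = 6; hence R(4, 4) > 6.


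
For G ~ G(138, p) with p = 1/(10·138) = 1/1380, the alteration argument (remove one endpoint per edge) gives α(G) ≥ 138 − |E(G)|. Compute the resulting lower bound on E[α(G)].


E[|E(G)|] = C(138, 2)·p = 9453 · (1/1380) = 137/20.
E[α(G)] ≥ n − E[|E(G)|] = 138 − 137/20 = 2623/20.
Numerically: ≈ 131.150000.
(This is only a lower bound; the true E[α(G)] may be larger.)

E[α(G)] ≥ 2623/20 ≈ 131.150000.


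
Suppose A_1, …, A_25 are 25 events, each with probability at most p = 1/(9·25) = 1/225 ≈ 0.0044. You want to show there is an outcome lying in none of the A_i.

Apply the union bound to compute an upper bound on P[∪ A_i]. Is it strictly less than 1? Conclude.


Union bound: P[∪_{i=1}^{25} A_i] ≤ Σ_i P[A_i] ≤ 25·p = 25·(1/225) = 1/9.
Numerically: 1/9 ≈ 0.1111.
Is 1/9 < 1? YES.
Since P[∪ A_i] ≤ 1/9 < 1, the complement has P[∩ A_i^c] ≥ 1 − 1/9 = 8/9 > 0, so some outcome avoids every A_i.

25·p = 1/9 ≈ 0.1111; existence CERTIFIED by the union bound.


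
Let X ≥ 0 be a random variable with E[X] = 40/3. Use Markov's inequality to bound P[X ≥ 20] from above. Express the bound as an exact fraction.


μ = E[X] = 40/3, a = 20.
Markov: P[X ≥ 20] ≤ μ/a = (40/3)/20 = 2/3.
Numerically: ≈ 0.6667.
(Since a = 20 > μ = 13.3333, the bound 2/3 is < 1 and informative.)

P[X ≥ 20] ≤ 2/3 ≈ 0.6667.


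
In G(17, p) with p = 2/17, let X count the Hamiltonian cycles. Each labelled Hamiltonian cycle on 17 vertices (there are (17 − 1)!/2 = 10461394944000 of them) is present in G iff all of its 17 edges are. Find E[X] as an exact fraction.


K_17 has (17 − 1)!/2 = 10461394944000 labelled Hamiltonian cycles.
For each such Hamiltonian cycle H, let X_H = 1 if all 17 edges of H are present in G. Then P[X_H = 1] = p^{17} = (2/17)^{17} = 131072/827240261886336764177.
By linearity of expectation: E[X] = Σ_H E[X_H] = 10461394944000 · p^{17} = 10461394944000 · 131072/827240261886336764177 = 1371195958099968000/827240261886336764177.
Numerically: E[X] ≈ 0.0016576.

E[X] = 10461394944000 · (2/17)^{17} = 1371195958099968000/827240261886336764177 ≈ 0.0016576.


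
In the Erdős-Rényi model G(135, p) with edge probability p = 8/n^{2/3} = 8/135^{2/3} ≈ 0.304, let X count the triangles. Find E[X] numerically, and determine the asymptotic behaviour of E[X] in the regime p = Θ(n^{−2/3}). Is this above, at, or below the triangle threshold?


Number of potential triangles: C(135, 3) = 400995.
Each occurs with probability p³ ≈ (0.304)³ ≈ 2.8093278e-02.
By linearity: E[X] = C(135, 3)·p³ ≈ 400995 · 2.8093278e-02 ≈ 11265.26420.
Since α = 2/3 < 1, p = c/n^{2/3} ≫ 1/n is above the triangle threshold p ~ 1/n. Asymptotically E[X] ~ (c³/6)·n^{3(1−α)} = (8³/6)·n^{1} → ∞; triangles are abundant w.h.p.

E[X] ≈ 11265.26420; in regime p = Θ(1/n^{2/3}) E[X] diverges (above the triangle threshold p ~ 1/n).


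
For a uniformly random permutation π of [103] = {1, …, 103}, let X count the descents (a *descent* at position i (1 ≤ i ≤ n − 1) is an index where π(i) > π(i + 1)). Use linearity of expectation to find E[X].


Write X = Σ X_I over i = 1, …, 102, with X_I the indicator of one descent.
There are 102 indicators.
For each fixed i, the pair (π(i), π(i+1)) is a uniformly random ordered pair of distinct values from {1, …, 103}; by symmetry P[π(i) > π(i+1)] = 1/2.
By linearity: E[X] = 102 · (1/2) = (103 − 1) · (1/2) = 51 ≈ 51.0000.

E[X] = 51 = 51.0000.


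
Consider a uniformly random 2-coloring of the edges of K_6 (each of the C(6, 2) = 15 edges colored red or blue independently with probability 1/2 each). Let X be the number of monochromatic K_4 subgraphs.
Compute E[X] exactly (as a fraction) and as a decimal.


Let X = Σ_S X_S over the C(6, 4) = 15 subsets S of size 4, where X_S = 1 if the K_4 on S is monochromatic.
For a fixed S, the K_4 on S has C(4, 2) = 6 edges. P[all 6 edges red] = (1/2)^6, and likewise for blue, so P[monochromatic] = 2·(1/2)^6 = 2^{1 − 6} = 1/32.
By linearity: E[X] = C(6, 4) · 2^{1 − 6} = 15 · 1/32 = 15/32.
Numerically: E[X] ≈ 0.469.

E[X] = C(6,4)·2^(1−C(4,2)) = 15/32 ≈ 0.469.


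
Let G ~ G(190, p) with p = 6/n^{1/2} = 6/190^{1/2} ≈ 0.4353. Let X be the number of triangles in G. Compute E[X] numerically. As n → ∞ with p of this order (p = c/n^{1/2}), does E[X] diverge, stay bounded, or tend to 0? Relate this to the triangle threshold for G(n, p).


Number of potential triangles: C(190, 3) = 1125180.
Each occurs with probability p³ ≈ (0.4353)³ ≈ 8.247519e-02.
By linearity: E[X] = C(190, 3)·p³ ≈ 1125180 · 8.247519e-02 ≈ 92799.4396.
Since α = 1/2 < 1, p = c/n^{1/2} ≫ 1/n is above the triangle threshold p ~ 1/n. Asymptotically E[X] ~ (c³/6)·n^{3(1−α)} = (6³/6)·n^{1.5} → ∞; triangles are abundant w.h.p.

E[X] ≈ 92799.4396; in regime p = Θ(1/n^{1/2}) E[X] diverges (above the triangle threshold p ~ 1/n).


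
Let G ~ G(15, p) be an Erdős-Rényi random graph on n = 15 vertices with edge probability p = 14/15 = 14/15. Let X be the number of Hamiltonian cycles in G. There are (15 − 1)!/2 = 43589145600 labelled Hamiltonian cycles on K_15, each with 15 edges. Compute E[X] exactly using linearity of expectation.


K_15 has (15 − 1)!/2 = 43589145600 labelled Hamiltonian cycles.
For each such Hamiltonian cycle H, let X_H = 1 if all 15 edges of H are present in G. Then P[X_H = 1] = p^{15} = (14/15)^{15} = 155568095557812224/437893890380859375.
By linearity: E[X] = Σ_H E[X_H] = 43589145600 · p^{15} = 43589145600 · 155568095557812224/437893890380859375 = 1116227221067356419653632/72081298828125.
Numerically: E[X] ≈ 1.549e+10.

E[X] = 43589145600 · (14/15)^{15} = 1116227221067356419653632/72081298828125 ≈ 1.549e+10.


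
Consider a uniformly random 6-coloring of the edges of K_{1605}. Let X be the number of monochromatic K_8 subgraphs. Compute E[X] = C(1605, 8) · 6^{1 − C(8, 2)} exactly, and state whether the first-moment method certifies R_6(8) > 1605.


E[X] = C(1605, 8) · 6^{1 − 28} = 1073226690197348380200 · 6^{−27} = 1073226690197348380200/1023490369077469249536.
As a reduced fraction: E[X] = 14905926252740949725/14215144014964850688 ≈ 1.04859.
Is E[X] < 1? NO.
Since E[X] ≥ 1, the first-moment bound is inconclusive at n = 1605; it does NOT by itself certify R_6(8) > 1605.

E[X] = 14905926252740949725/14215144014964850688 ≈ 1.04859; E[X] ≥ 1; first-moment method inconclusive here.


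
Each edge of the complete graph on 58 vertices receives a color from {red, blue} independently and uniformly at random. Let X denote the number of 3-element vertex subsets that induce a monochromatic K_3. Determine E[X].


Let X = Σ_S X_S over the C(58, 3) = 30856 subsets S of size 3, where X_S = 1 if the K_3 on S is monochromatic.
For a fixed S, the K_3 on S has C(3, 2) = 3 edges. P[all 3 edges red] = (1/2)^3, and likewise for blue, so P[monochromatic] = 2·(1/2)^3 = 2^{1 − 3} = 1/4.
Summing: E[X] = C(58, 3) · 2^{1 − 3} = 30856 · 1/4 = 7714.
Numerically: E[X] ≈ 7714.0000.

E[X] = C(58,3)·2^(1−C(3,2)) = 7714 ≈ 7714.0000.


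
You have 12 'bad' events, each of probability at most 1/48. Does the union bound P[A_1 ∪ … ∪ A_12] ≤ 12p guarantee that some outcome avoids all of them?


Union bound: P[∪_{i=1}^{12} A_i] ≤ Σ_i P[A_i] ≤ 12·p = 12·(1/48) = 1/4.
Numerically: 1/4 ≈ 0.2500.
Is 1/4 < 1? YES.
Since P[∪ A_i] ≤ 1/4 < 1, the complement has P[∩ A_i^c] ≥ 1 − 1/4 = 3/4 > 0, so some outcome avoids every A_i.

12·p = 1/4 ≈ 0.2500; existence CERTIFIED by the union bound.


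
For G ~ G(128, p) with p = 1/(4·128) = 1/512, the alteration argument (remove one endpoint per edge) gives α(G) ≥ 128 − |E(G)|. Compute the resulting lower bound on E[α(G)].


E[|E(G)|] = C(128, 2)·p = 8128 · (1/512) = 127/8.
E[α(G)] ≥ n − E[|E(G)|] = 128 − 127/8 = 897/8.
Numerically: ≈ 112.125.
(This is only a lower bound; the true E[α(G)] may be larger.)

E[α(G)] ≥ 897/8 ≈ 112.125.


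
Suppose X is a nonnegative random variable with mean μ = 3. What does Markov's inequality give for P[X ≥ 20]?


μ = E[X] = 3, a = 20.
Markov: P[X ≥ 20] ≤ μ/a = (3)/20 = 3/20.
Numerically: ≈ 0.150.
(Since a = 20 > μ = 3.000, the bound 3/20 is < 1 and informative.)

P[X ≥ 20] ≤ 3/20 ≈ 0.150.


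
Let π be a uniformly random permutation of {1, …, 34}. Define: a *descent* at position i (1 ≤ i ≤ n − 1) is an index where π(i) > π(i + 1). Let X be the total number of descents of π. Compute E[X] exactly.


Write X = Σ X_I over i = 1, …, 33, with X_I the indicator of one descent.
There are 33 indicators.
For each fixed i, the pair (π(i), π(i+1)) is a uniformly random ordered pair of distinct values from {1, …, 34}; by symmetry P[π(i) > π(i+1)] = 1/2.
By linearity: E[X] = 33 · (1/2) = (34 − 1) · (1/2) = 33/2 ≈ 16.500.

E[X] = 33/2 = 16.500.


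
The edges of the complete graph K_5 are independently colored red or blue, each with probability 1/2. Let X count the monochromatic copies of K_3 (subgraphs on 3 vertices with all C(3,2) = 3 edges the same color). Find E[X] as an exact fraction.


Let X = Σ_S X_S over the C(5, 3) = 10 subsets S of size 3, where X_S = 1 if the K_3 on S is monochromatic.
For a fixed S, the K_3 on S has C(3, 2) = 3 edges. P[all 3 edges red] = (1/2)^3, and likewise for blue, so P[monochromatic] = 2·(1/2)^3 = 2^{1 − 3} = 1/4.
By linearity: E[X] = C(5, 3) · 2^{1 − 3} = 10 · 1/4 = 5/2.
Numerically: E[X] ≈ 2.500.

E[X] = C(5,3)·2^(1−C(3,2)) = 5/2 ≈ 2.500.


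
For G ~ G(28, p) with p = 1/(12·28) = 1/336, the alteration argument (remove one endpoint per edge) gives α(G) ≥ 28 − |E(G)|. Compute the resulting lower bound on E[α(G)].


E[|E(G)|] = C(28, 2)·p = 378 · (1/336) = 9/8.
E[α(G)] ≥ n − E[|E(G)|] = 28 − 9/8 = 215/8.
Numerically: ≈ 26.875.
(This is only a lower bound; the true E[α(G)] may be larger.)

E[α(G)] ≥ 215/8 ≈ 26.875.


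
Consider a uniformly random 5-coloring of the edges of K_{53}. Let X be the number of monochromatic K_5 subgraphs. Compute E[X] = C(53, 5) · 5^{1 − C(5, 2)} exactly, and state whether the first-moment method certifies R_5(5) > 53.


E[X] = C(53, 5) · 5^{1 − 10} = 2869685 · 5^{−9} = 2869685/1953125.
As a reduced fraction: E[X] = 573937/390625 ≈ 1.4693.
Is E[X] < 1? NO.
Since E[X] ≥ 1, the first-moment bound is inconclusive at n = 53; it does NOT by itself certify R_5(5) > 53.

E[X] = 573937/390625 ≈ 1.4693; E[X] ≥ 1; first-moment method inconclusive here.


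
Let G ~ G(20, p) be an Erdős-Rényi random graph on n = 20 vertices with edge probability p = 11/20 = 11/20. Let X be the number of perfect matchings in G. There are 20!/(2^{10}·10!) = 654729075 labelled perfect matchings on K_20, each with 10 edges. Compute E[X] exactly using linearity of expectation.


K_20 has 20!/(2^{10}·10!) = 654729075 labelled perfect matchings.
For each such perfect matching H, let X_H = 1 if all 10 edges of H are present in G. Then P[X_H = 1] = p^{10} = (11/20)^{10} = 25937424601/10240000000000.
Summing the indicators: E[X] = Σ_H E[X_H] = 654729075 · p^{10} = 654729075 · 25937424601/10240000000000 = 679279440675798963/409600000000.
Numerically: E[X] ≈ 1.6584e+06.

E[X] = 654729075 · (11/20)^{10} = 679279440675798963/409600000000 ≈ 1.6584e+06.


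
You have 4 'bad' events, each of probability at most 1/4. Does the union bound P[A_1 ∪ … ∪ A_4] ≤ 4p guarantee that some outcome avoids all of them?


Union bound: P[∪_{i=1}^{4} A_i] ≤ Σ_i P[A_i] ≤ 4·p = 4·(1/4) = 1.
Numerically: 1 ≈ 1.0000.
Is 1 < 1? NO.
Since the bound 1 is ≥ 1, the union bound is uninformative here; it does NOT by itself certify existence.

4·p = 1 ≈ 1.0000; existence NOT certified by the union bound.


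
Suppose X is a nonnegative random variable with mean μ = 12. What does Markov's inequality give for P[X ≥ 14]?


μ = E[X] = 12, a = 14.
Markov: P[X ≥ 14] ≤ μ/a = (12)/14 = 6/7.
Numerically: ≈ 0.8571.
(Since a = 14 > μ = 12.0000, the bound 6/7 is < 1 and informative.)

P[X ≥ 14] ≤ 6/7 ≈ 0.8571.


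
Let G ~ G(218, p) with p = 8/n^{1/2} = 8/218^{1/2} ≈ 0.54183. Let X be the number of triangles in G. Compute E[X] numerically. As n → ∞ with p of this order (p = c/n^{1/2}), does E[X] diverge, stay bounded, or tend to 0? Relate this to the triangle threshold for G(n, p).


Number of potential triangles: C(218, 3) = 1703016.
Each occurs with probability p³ ≈ (0.54183)³ ≈ 1.5906888e-01.
By linearity: E[X] = C(218, 3)·p³ ≈ 1703016 · 1.5906888e-01 ≈ 270896.84608.
Since α = 1/2 < 1, p = c/n^{1/2} ≫ 1/n is above the triangle threshold p ~ 1/n. Asymptotically E[X] ~ (c³/6)·n^{3(1−α)} = (8³/6)·n^{1.5} → ∞; triangles are abundant w.h.p.

E[X] ≈ 270896.84608; in regime p = Θ(1/n^{1/2}) E[X] diverges (above the triangle threshold p ~ 1/n).


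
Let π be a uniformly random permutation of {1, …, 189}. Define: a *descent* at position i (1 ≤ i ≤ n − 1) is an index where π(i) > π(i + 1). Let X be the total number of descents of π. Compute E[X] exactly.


Write X = Σ X_I over i = 1, …, 188, with X_I the indicator of one descent.
There are 188 indicators.
For each fixed i, the pair (π(i), π(i+1)) is a uniformly random ordered pair of distinct values from {1, …, 189}; by symmetry P[π(i) > π(i+1)] = 1/2.
By linearity: E[X] = 188 · (1/2) = (189 − 1) · (1/2) = 94 ≈ 94.0000.

E[X] = 94 = 94.0000.


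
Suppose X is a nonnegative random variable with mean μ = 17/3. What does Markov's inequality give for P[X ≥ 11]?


μ = E[X] = 17/3, a = 11.
Markov: P[X ≥ 11] ≤ μ/a = (17/3)/11 = 17/33.
Numerically: ≈ 0.515.
(Since a = 11 > μ = 5.667, the bound 17/33 is < 1 and informative.)

P[X ≥ 11] ≤ 17/33 ≈ 0.515.


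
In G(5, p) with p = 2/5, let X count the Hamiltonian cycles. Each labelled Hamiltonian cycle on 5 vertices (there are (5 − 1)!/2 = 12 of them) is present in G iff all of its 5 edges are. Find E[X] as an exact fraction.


K_5 has (5 − 1)!/2 = 12 labelled Hamiltonian cycles.
For each such Hamiltonian cycle H, let X_H = 1 if all 5 edges of H are present in G. Then P[X_H = 1] = p^{5} = (2/5)^{5} = 32/3125.
By linearity of expectation: E[X] = Σ_H E[X_H] = 12 · p^{5} = 12 · 32/3125 = 384/3125.
Numerically: E[X] ≈ 0.12288.

E[X] = 12 · (2/5)^{5} = 384/3125 ≈ 0.12288.


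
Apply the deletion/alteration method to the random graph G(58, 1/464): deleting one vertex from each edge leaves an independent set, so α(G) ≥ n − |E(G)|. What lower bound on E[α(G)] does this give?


E[|E(G)|] = C(58, 2)·p = 1653 · (1/464) = 57/16.
E[α(G)] ≥ n − E[|E(G)|] = 58 − 57/16 = 871/16.
Numerically: ≈ 54.43750.
(This is only a lower bound; the true E[α(G)] may be larger.)

E[α(G)] ≥ 871/16 ≈ 54.43750.


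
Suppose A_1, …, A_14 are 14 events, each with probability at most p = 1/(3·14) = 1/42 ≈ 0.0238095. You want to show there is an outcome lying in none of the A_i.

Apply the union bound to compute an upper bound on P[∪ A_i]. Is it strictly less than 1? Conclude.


Union bound: P[∪_{i=1}^{14} A_i] ≤ Σ_i P[A_i] ≤ 14·p = 14·(1/42) = 1/3.
Numerically: 1/3 ≈ 0.3333333.
Is 1/3 < 1? YES.
Since P[∪ A_i] ≤ 1/3 < 1, the complement has P[∩ A_i^c] ≥ 1 − 1/3 = 2/3 > 0, so some outcome avoids every A_i.

14·p = 1/3 ≈ 0.3333333; existence CERTIFIED by the union bound.


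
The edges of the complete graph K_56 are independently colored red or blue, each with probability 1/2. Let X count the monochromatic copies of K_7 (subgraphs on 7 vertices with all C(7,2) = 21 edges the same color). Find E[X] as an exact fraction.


Let X = Σ_S X_S over the C(56, 7) = 231917400 subsets S of size 7, where X_S = 1 if the K_7 on S is monochromatic.
For a fixed S, the K_7 on S has C(7, 2) = 21 edges. P[all 21 edges red] = (1/2)^21, and likewise for blue, so P[monochromatic] = 2·(1/2)^21 = 2^{1 − 21} = 1/1048576.
Summing: E[X] = C(56, 7) · 2^{1 − 21} = 231917400 · 1/1048576 = 28989675/131072.
Numerically: E[X] ≈ 221.1737.

E[X] = C(56,7)·2^(1−C(7,2)) = 28989675/131072 ≈ 221.1737.


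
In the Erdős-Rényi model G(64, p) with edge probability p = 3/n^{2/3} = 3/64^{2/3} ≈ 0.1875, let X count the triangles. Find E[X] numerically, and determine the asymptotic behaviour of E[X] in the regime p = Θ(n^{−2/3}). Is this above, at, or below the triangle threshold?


Number of potential triangles: C(64, 3) = 41664.
Each occurs with probability p³ ≈ (0.1875)³ ≈ 6.5917969e-03.
By linearity: E[X] = C(64, 3)·p³ ≈ 41664 · 6.5917969e-03 ≈ 274.64063.
Since α = 2/3 < 1, p = c/n^{2/3} ≫ 1/n is above the triangle threshold p ~ 1/n. Asymptotically E[X] ~ (c³/6)·n^{3(1−α)} = (3³/6)·n^{1} → ∞; triangles are abundant w.h.p.

E[X] ≈ 274.64063; in regime p = Θ(1/n^{2/3}) E[X] diverges (above the triangle threshold p ~ 1/n).


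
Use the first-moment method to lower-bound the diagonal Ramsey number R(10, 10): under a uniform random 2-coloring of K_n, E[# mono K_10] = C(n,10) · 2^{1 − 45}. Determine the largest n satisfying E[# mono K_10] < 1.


We need C(n, 10) · 2^{1 − 45} < 1, i.e. C(n, 10) < 2^{45 − 1} = 17592186044416.
Check values of n near the boundary:
  n = 99: C(99, 10) = 15579278510796; 15579278510796 < 17592186044416? YES
  n = 100: C(100, 10) = 17310309456440; 17310309456440 < 17592186044416? YES
  n = 101: C(101, 10) = 19212541264840; 19212541264840 < 17592186044416? NO
  n = 102: C(102, 10) = 21300860967540; 21300860967540 < 17592186044416? NO
The largest n with C(n, 10) < 17592186044416 is n = 100 (where E[X] = 2163788682055/2199023255552 ≈ 0.98398). Hence R(10, 10) > 100, i.e. R(10, 10) ≥ 101.

Largest n = 100; hence R(10, 10) > 100.


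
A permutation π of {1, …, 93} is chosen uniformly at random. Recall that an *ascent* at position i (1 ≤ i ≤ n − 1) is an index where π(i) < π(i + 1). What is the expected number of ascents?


Write X = Σ X_I over i = 1, …, 92, with X_I the indicator of one ascent.
There are 92 indicators.
For each fixed i, the pair (π(i), π(i+1)) is a uniformly random ordered pair of distinct values from {1, …, 93}; by symmetry P[π(i) < π(i+1)] = 1/2.
By linearity: E[X] = 92 · (1/2) = (93 − 1) · (1/2) = 46 ≈ 46.0000.

E[X] = 46 = 46.0000.


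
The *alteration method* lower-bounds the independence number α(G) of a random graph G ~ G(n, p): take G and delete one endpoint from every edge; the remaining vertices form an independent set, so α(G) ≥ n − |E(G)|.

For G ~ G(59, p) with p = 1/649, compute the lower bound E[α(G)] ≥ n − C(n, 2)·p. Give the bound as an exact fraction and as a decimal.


E[|E(G)|] = C(59, 2)·p = 1711 · (1/649) = 29/11.
E[α(G)] ≥ n − E[|E(G)|] = 59 − 29/11 = 620/11.
Numerically: ≈ 56.364.
(This is only a lower bound; the true E[α(G)] may be larger.)

E[α(G)] ≥ 620/11 ≈ 56.364.


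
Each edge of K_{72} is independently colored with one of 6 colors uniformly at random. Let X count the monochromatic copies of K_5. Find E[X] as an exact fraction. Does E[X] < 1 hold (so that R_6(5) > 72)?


E[X] = C(72, 5) · 6^{1 − 10} = 13991544 · 6^{−9} = 13991544/10077696.
As a reduced fraction: E[X] = 194327/139968 ≈ 1.388367.
Is E[X] < 1? NO.
Since E[X] ≥ 1, the first-moment bound is inconclusive at n = 72; it does NOT by itself certify R_6(5) > 72.

E[X] = 194327/139968 ≈ 1.388367; E[X] ≥ 1; first-moment method inconclusive here.


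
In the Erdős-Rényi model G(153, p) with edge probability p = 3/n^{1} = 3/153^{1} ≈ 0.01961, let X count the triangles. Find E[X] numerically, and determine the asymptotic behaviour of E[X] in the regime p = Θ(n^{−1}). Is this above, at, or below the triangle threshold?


Number of potential triangles: C(153, 3) = 585276.
Each occurs with probability p³ ≈ (0.01961)³ ≈ 7.538579e-06.
By linearity: E[X] = C(153, 3)·p³ ≈ 585276 · 7.538579e-06 ≈ 4.4121.
Here α = 1, so p = 3/n is exactly at the triangle threshold p ~ 1/n. Asymptotically E[X] → c³/6 = 3³/6 = 9/2 ≈ 4.5000, a bounded constant. In this regime the triangle count is asymptotically Poisson(c³/6).

E[X] ≈ 4.4121; in regime p = Θ(1/n^{1}) E[X] stays bounded (at the triangle threshold p ~ 1/n).


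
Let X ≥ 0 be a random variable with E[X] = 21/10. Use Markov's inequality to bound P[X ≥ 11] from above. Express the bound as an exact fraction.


μ = E[X] = 21/10, a = 11.
Markov: P[X ≥ 11] ≤ μ/a = (21/10)/11 = 21/110.
Numerically: ≈ 0.190909.
(Since a = 11 > μ = 2.100000, the bound 21/110 is < 1 and informative.)

P[X ≥ 11] ≤ 21/110 ≈ 0.190909.


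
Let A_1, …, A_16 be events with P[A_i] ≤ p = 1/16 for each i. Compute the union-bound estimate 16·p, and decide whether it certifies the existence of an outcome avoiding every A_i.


Union bound: P[∪_{i=1}^{16} A_i] ≤ Σ_i P[A_i] ≤ 16·p = 16·(1/16) = 1.
Numerically: 1 ≈ 1.0000000.
Is 1 < 1? NO.
Since the bound 1 is ≥ 1, the union bound is uninformative here; it does NOT by itself certify existence.

16·p = 1 ≈ 1.0000000; existence NOT certified by the union bound.


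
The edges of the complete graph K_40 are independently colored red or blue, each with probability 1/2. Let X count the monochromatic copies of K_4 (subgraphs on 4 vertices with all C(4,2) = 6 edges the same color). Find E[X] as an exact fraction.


Let X = Σ_S X_S over the C(40, 4) = 91390 subsets S of size 4, where X_S = 1 if the K_4 on S is monochromatic.
For a fixed S, the K_4 on S has C(4, 2) = 6 edges. P[all 6 edges red] = (1/2)^6, and likewise for blue, so P[monochromatic] = 2·(1/2)^6 = 2^{1 − 6} = 1/32.
Summing: E[X] = C(40, 4) · 2^{1 − 6} = 91390 · 1/32 = 45695/16.
Numerically: E[X] ≈ 2855.937500.

E[X] = C(40,4)·2^(1−C(4,2)) = 45695/16 ≈ 2855.937500.


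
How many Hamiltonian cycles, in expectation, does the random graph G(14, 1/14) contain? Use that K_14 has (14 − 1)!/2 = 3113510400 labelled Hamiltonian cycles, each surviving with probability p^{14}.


K_14 has (14 − 1)!/2 = 3113510400 labelled Hamiltonian cycles.
For each such Hamiltonian cycle H, let X_H = 1 if all 14 edges of H are present in G. Then P[X_H = 1] = p^{14} = (1/14)^{14} = 1/11112006825558016.
By linearity of expectation: E[X] = Σ_H E[X_H] = 3113510400 · p^{14} = 3113510400 · 1/11112006825558016 = 868725/3100448333024.
Numerically: E[X] ≈ 2.8019e-07.

E[X] = 3113510400 · (1/14)^{14} = 868725/3100448333024 ≈ 2.8019e-07.


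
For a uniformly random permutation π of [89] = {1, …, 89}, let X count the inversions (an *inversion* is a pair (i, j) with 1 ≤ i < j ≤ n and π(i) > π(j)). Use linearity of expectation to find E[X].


Write X = Σ X_I over the C(89, 2) = 3916 pairs i < j, with X_I the indicator of one inversion.
There are 3916 indicators.
For each fixed pair i < j, the values π(i) and π(j) are two distinct elements of {1, …, 89} in uniformly random order; by symmetry P[π(i) > π(j)] = 1/2.
By linearity: E[X] = 3916 · (1/2) = C(89, 2) · (1/2) = 3916/2 = 1958 ≈ 1958.000.

E[X] = 1958 = 1958.000.


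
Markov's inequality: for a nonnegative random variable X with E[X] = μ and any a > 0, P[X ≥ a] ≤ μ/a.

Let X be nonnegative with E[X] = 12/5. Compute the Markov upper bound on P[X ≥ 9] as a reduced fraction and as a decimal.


μ = E[X] = 12/5, a = 9.
Markov: P[X ≥ 9] ≤ μ/a = (12/5)/9 = 4/15.
Numerically: ≈ 0.267.
(Since a = 9 > μ = 2.400, the bound 4/15 is < 1 and informative.)

P[X ≥ 9] ≤ 4/15 ≈ 0.267.


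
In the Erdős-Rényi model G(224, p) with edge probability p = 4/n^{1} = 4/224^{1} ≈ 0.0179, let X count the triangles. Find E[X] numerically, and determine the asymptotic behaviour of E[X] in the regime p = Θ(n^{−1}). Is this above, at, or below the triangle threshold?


Number of potential triangles: C(224, 3) = 1848224.
Each occurs with probability p³ ≈ (0.0179)³ ≈ 5.69424e-06.
By linearity: E[X] = C(224, 3)·p³ ≈ 1848224 · 5.69424e-06 ≈ 10.524.
Here α = 1, so p = 4/n is exactly at the triangle threshold p ~ 1/n. Asymptotically E[X] → c³/6 = 4³/6 = 32/3 ≈ 10.667, a bounded constant. In this regime the triangle count is asymptotically Poisson(c³/6).

E[X] ≈ 10.524; in regime p = Θ(1/n^{1}) E[X] stays bounded (at the triangle threshold p ~ 1/n).


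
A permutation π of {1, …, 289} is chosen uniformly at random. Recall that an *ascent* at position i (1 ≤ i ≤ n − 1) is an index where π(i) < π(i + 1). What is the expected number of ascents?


Write X = Σ X_I over i = 1, …, 288, with X_I the indicator of one ascent.
There are 288 indicators.
For each fixed i, the pair (π(i), π(i+1)) is a uniformly random ordered pair of distinct values from {1, …, 289}; by symmetry P[π(i) < π(i+1)] = 1/2.
By linearity: E[X] = 288 · (1/2) = (289 − 1) · (1/2) = 144 ≈ 144.000000.

E[X] = 144 = 144.000000.


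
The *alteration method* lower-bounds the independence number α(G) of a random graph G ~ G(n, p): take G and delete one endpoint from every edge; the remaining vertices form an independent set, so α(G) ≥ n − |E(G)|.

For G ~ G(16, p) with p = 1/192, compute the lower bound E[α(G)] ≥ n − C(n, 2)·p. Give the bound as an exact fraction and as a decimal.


E[|E(G)|] = C(16, 2)·p = 120 · (1/192) = 5/8.
E[α(G)] ≥ n − E[|E(G)|] = 16 − 5/8 = 123/8.
Numerically: ≈ 15.375000.
(This is only a lower bound; the true E[α(G)] may be larger.)

E[α(G)] ≥ 123/8 ≈ 15.375000.


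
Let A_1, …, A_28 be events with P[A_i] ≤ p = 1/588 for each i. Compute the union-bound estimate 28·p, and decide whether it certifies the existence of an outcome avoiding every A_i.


Union bound: P[∪_{i=1}^{28} A_i] ≤ Σ_i P[A_i] ≤ 28·p = 28·(1/588) = 1/21.
Numerically: 1/21 ≈ 0.047619.
Is 1/21 < 1? YES.
Since P[∪ A_i] ≤ 1/21 < 1, the complement has P[∩ A_i^c] ≥ 1 − 1/21 = 20/21 > 0, so some outcome avoids every A_i.

28·p = 1/21 ≈ 0.047619; existence CERTIFIED by the union bound.


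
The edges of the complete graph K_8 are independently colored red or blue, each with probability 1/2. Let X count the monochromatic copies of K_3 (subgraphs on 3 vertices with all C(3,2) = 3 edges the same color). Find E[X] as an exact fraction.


Let X = Σ_S X_S over the C(8, 3) = 56 subsets S of size 3, where X_S = 1 if the K_3 on S is monochromatic.
For a fixed S, the K_3 on S has C(3, 2) = 3 edges. P[all 3 edges red] = (1/2)^3, and likewise for blue, so P[monochromatic] = 2·(1/2)^3 = 2^{1 − 3} = 1/4.
Summing: E[X] = C(8, 3) · 2^{1 − 3} = 56 · 1/4 = 14.
Numerically: E[X] ≈ 14.000000.

E[X] = C(8,3)·2^(1−C(3,2)) = 14 ≈ 14.000000.


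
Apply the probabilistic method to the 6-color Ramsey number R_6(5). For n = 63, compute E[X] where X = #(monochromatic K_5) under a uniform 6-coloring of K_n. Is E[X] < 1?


E[X] = C(63, 5) · 6^{1 − 10} = 7028847 · 6^{−9} = 7028847/10077696.
As a reduced fraction: E[X] = 780983/1119744 ≈ 0.6975.
Is E[X] < 1? YES.
Since E[X] < 1, there exists a 6-coloring of K_{63} with no monochromatic K_5; hence R_6(5) > 63.

E[X] = 780983/1119744 ≈ 0.6975; E[X] < 1, so R_6(5) > 63.


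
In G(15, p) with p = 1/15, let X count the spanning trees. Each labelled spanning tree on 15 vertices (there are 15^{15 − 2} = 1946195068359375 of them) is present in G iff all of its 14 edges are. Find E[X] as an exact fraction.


K_15 has 15^{15 − 2} = 1946195068359375 labelled spanning trees.
For each such spanning tree H, let X_H = 1 if all 14 edges of H are present in G. Then P[X_H = 1] = p^{14} = (1/15)^{14} = 1/29192926025390625.
By linearity: E[X] = Σ_H E[X_H] = 1946195068359375 · p^{14} = 1946195068359375 · 1/29192926025390625 = 1/15.
Numerically: E[X] ≈ 0.0667.

E[X] = 1946195068359375 · (1/15)^{14} = 1/15 ≈ 0.0667.


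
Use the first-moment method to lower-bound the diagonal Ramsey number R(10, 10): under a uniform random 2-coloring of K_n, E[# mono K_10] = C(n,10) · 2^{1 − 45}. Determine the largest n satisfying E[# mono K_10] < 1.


We need C(n, 10) · 2^{1 − 45} < 1, i.e. C(n, 10) < 2^{45 − 1} = 17592186044416.
Check values of n near the boundary:
  n = 98: C(98, 10) = 14005614014756; 14005614014756 < 17592186044416? YES
  n = 99: C(99, 10) = 15579278510796; 15579278510796 < 17592186044416? YES
  n = 100: C(100, 10) = 17310309456440; 17310309456440 < 17592186044416? YES
  n = 101: C(101, 10) = 19212541264840; 19212541264840 < 17592186044416? NO
  n = 102: C(102, 10) = 21300860967540; 21300860967540 < 17592186044416? NO
  n = 103: C(103, 10) = 23591276125340; 23591276125340 < 17592186044416? NO
The largest n with C(n, 10) < 17592186044416 is n = 100 (where E[X] = 2163788682055/2199023255552 ≈ 0.9840). Hence R(10, 10) > 100, i.e. R(10, 10) ≥ 101.

Largest n = 100; hence R(10, 10) > 100.


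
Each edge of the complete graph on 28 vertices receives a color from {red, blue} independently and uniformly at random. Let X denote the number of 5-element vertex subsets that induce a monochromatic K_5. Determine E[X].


Let X = Σ_S X_S over the C(28, 5) = 98280 subsets S of size 5, where X_S = 1 if the K_5 on S is monochromatic.
For a fixed S, the K_5 on S has C(5, 2) = 10 edges. P[all 10 edges red] = (1/2)^10, and likewise for blue, so P[monochromatic] = 2·(1/2)^10 = 2^{1 − 10} = 1/512.
By linearity: E[X] = C(28, 5) · 2^{1 − 10} = 98280 · 1/512 = 12285/64.
Numerically: E[X] ≈ 191.95312.

E[X] = C(28,5)·2^(1−C(5,2)) = 12285/64 ≈ 191.95312.


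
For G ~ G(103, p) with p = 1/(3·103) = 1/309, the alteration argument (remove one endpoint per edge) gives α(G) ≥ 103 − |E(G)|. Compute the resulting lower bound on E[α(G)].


E[|E(G)|] = C(103, 2)·p = 5253 · (1/309) = 17.
E[α(G)] ≥ n − E[|E(G)|] = 103 − 17 = 86.
Numerically: ≈ 86.000.
(This is only a lower bound; the true E[α(G)] may be larger.)

E[α(G)] ≥ 86 ≈ 86.000.


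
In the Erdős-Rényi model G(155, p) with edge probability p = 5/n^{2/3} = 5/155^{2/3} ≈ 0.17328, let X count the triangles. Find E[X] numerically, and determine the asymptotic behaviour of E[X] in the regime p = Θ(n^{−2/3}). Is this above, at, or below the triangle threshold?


Number of potential triangles: C(155, 3) = 608685.
Each occurs with probability p³ ≈ (0.17328)³ ≈ 5.20291363e-03.
By linearity: E[X] = C(155, 3)·p³ ≈ 608685 · 5.20291363e-03 ≈ 3166.935484.
Since α = 2/3 < 1, p = c/n^{2/3} ≫ 1/n is above the triangle threshold p ~ 1/n. Asymptotically E[X] ~ (c³/6)·n^{3(1−α)} = (5³/6)·n^{1} → ∞; triangles are abundant w.h.p.

E[X] ≈ 3166.935484; in regime p = Θ(1/n^{2/3}) E[X] diverges (above the triangle threshold p ~ 1/n).


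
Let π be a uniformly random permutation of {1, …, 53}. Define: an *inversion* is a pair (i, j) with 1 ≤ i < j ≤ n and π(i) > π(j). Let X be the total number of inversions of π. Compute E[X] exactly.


Write X = Σ X_I over the C(53, 2) = 1378 pairs i < j, with X_I the indicator of one inversion.
There are 1378 indicators.
For each fixed pair i < j, the values π(i) and π(j) are two distinct elements of {1, …, 53} in uniformly random order; by symmetry P[π(i) > π(j)] = 1/2.
By linearity: E[X] = 1378 · (1/2) = C(53, 2) · (1/2) = 1378/2 = 689 ≈ 689.0000.

E[X] = 689 = 689.0000.


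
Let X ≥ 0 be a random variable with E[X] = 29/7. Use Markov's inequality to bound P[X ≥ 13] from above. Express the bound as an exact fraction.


μ = E[X] = 29/7, a = 13.
Markov: P[X ≥ 13] ≤ μ/a = (29/7)/13 = 29/91.
Numerically: ≈ 0.3187.
(Since a = 13 > μ = 4.1429, the bound 29/91 is < 1 and informative.)

P[X ≥ 13] ≤ 29/91 ≈ 0.3187.


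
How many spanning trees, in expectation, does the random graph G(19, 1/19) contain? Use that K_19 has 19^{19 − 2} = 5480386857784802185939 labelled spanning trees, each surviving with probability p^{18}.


K_19 has 19^{19 − 2} = 5480386857784802185939 labelled spanning trees.
For each such spanning tree H, let X_H = 1 if all 18 edges of H are present in G. Then P[X_H = 1] = p^{18} = (1/19)^{18} = 1/104127350297911241532841.
By linearity of expectation: E[X] = Σ_H E[X_H] = 5480386857784802185939 · p^{18} = 5480386857784802185939 · 1/104127350297911241532841 = 1/19.
Numerically: E[X] ≈ 0.0526316.

E[X] = 5480386857784802185939 · (1/19)^{18} = 1/19 ≈ 0.0526316.


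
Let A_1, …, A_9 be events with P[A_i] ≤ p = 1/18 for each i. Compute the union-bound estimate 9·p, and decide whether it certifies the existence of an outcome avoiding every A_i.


Union bound: P[∪_{i=1}^{9} A_i] ≤ Σ_i P[A_i] ≤ 9·p = 9·(1/18) = 1/2.
Numerically: 1/2 ≈ 0.500000.
Is 1/2 < 1? YES.
Since P[∪ A_i] ≤ 1/2 < 1, the complement has P[∩ A_i^c] ≥ 1 − 1/2 = 1/2 > 0, so some outcome avoids every A_i.

9·p = 1/2 ≈ 0.500000; existence CERTIFIED by the union bound.


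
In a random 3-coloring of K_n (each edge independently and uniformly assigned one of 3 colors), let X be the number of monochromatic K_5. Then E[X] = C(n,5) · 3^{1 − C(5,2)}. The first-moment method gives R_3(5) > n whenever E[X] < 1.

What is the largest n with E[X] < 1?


We need C(n, 5) · 3^{1 − 10} < 1, i.e. C(n, 5) < 3^{10 − 1} = 19683.
Check values of n near the boundary:
  n = 18: C(18, 5) = 8568; 8568 < 19683? YES
  n = 19: C(19, 5) = 11628; 11628 < 19683? YES
  n = 20: C(20, 5) = 15504; 15504 < 19683? YES
  n = 21: C(21, 5) = 20349; 20349 < 19683? NO
  n = 22: C(22, 5) = 26334; 26334 < 19683? NO
  n = 23: C(23, 5) = 33649; 33649 < 19683? NO
The largest n with C(n, 5) < 19683 is n = 20 (where E[X] = 5168/6561 ≈ 0.7876848). Hence R_3(5) > 20, i.e. R_3(5) ≥ 21.

Largest n = 20; hence R_3(5) > 20.


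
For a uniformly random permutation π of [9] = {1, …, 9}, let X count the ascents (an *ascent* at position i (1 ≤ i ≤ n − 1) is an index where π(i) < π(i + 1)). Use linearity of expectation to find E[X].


Write X = Σ X_I over i = 1, …, 8, with X_I the indicator of one ascent.
There are 8 indicators.
For each fixed i, the pair (π(i), π(i+1)) is a uniformly random ordered pair of distinct values from {1, …, 9}; by symmetry P[π(i) < π(i+1)] = 1/2.
By linearity: E[X] = 8 · (1/2) = (9 − 1) · (1/2) = 4 ≈ 4.000000.

E[X] = 4 = 4.000000.


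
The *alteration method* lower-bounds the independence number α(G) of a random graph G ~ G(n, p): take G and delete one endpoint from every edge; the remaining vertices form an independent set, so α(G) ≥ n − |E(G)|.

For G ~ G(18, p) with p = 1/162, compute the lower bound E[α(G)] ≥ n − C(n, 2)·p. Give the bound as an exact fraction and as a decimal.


E[|E(G)|] = C(18, 2)·p = 153 · (1/162) = 17/18.
E[α(G)] ≥ n − E[|E(G)|] = 18 − 17/18 = 307/18.
Numerically: ≈ 17.055556.
(This is only a lower bound; the true E[α(G)] may be larger.)

E[α(G)] ≥ 307/18 ≈ 17.055556.
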